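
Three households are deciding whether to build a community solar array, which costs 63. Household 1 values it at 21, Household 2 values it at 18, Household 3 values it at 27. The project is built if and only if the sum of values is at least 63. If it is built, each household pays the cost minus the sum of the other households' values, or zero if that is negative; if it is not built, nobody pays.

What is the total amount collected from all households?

Total value 66 ≥ cost 63, so it is built.
Household 1: others sum to 45; max(0, 63 - 45) = 18.
Household 2: others sum to 48; max(0, 63 - 48) = 15.
Household 3: others sum to 39; max(0, 63 - 39) = 24.
Total collected = 18 + 15 + 24 = 57.

57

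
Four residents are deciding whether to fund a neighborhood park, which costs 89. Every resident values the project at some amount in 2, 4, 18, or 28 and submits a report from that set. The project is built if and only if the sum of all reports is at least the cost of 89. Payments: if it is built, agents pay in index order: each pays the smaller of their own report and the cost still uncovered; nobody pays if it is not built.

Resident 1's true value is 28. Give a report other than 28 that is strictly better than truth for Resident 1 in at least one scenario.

Suppose Resident 2 reports 18, Resident 3 reports 28 and Resident 4 reports 28.
Report 28: project built, pays 28, utility 28 - 28 = 0.
Report 18: project built, pays 18, utility 28 - 18 = 10.
So reporting 18 beats truth here (10 > 0).

18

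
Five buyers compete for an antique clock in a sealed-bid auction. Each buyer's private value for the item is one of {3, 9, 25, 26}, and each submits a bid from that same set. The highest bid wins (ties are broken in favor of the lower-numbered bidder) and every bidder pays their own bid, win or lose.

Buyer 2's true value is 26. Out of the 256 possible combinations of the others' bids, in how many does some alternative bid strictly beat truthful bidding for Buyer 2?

118

Others bid (3, 3, 3, 3): truth gives 0; bid 9 gives 17 > 0. Violating.
Others bid (3, 3, 3, 9): truth gives 0; bid 9 gives 17 > 0. Violating.
Others bid (3, 3, 3, 25): truth gives 0; bid 25 gives 1 > 0. Violating.
Others bid (3, 3, 9, 3): truth gives 0; bid 9 gives 17 > 0. Violating.
Others bid (3, 3, 3, 26): truth gives 0; no alternative beats it.
Others bid (3, 3, 9, 26): truth gives 0; no alternative beats it.
(Checking all 256 profiles: 118 have a profitable deviation, 138 do not.)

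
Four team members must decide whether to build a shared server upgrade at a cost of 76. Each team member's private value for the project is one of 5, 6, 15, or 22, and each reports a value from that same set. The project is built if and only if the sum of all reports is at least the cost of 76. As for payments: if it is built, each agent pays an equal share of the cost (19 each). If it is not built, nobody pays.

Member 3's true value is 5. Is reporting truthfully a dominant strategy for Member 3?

Yes

Check each profile of the others' reports and compare truth against every alternative report.
Others report (5, 5, 5): truth gives 0, best alternative gives 0.
Others report (5, 5, 6): truth gives 0, best alternative gives 0.
Others report (5, 5, 15): truth gives 0, best alternative gives 0.
Others report (5, 5, 22): truth gives 0, best alternative gives 0.
Others report (5, 6, 5): truth gives 0, best alternative gives 0.
Others report (5, 6, 6): truth gives 0, best alternative gives 0.
(Remaining 58 profiles checked similarly; truth is weakly best in each.)
In every case the truthful report is at least as good as any alternative, so it is a dominant strategy.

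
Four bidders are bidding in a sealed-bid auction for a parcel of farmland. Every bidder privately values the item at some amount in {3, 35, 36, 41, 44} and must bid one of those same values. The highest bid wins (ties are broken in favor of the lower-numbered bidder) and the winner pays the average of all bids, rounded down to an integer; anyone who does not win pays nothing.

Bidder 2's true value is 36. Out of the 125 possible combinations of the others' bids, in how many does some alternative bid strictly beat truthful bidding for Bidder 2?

Others bid (3, 3, 41): truth gives 0; bid 41 gives 14 > 0. Violating.
Others bid (3, 3, 44): truth gives 0; bid 44 gives 13 > 0. Violating.
Others bid (3, 35, 41): truth gives 0; bid 41 gives 6 > 0. Violating.
Others bid (3, 35, 44): truth gives 0; bid 44 gives 5 > 0. Violating.
Others bid (3, 3, 3): truth gives 25; no alternative beats it.
Others bid (3, 3, 35): truth gives 17; no alternative beats it.
(Checking all 125 profiles: 38 have a profitable deviation, 87 do not.)

38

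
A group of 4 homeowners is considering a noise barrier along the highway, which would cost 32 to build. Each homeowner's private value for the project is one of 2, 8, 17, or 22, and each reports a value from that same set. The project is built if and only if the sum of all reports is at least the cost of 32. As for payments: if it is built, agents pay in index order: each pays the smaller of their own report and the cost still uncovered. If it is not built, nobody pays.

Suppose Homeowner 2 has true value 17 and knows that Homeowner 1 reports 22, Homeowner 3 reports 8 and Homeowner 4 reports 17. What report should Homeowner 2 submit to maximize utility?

Report 2: project built, pays 2, utility 17 - 2 = 15.
Report 8: project built, pays 8, utility 17 - 8 = 9.
Report 17: project built, pays 10, utility 17 - 10 = 7.
Report 22: project built, pays 10, utility 17 - 10 = 7.
The best choice is 2 with utility 15.

2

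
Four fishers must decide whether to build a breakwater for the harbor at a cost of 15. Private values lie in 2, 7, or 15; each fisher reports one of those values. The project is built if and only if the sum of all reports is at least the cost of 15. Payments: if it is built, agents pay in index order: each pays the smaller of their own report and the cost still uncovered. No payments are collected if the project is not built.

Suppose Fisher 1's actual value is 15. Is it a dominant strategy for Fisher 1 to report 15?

No

Consider the case where Fisher 2 reports 2, Fisher 3 reports 2 and Fisher 4 reports 7.
Truthful report 15: project built, pays 15, utility 15 - 15 = 0.
Report 7 instead: project built, pays 7, utility 15 - 7 = 8.
Since 8 > 0, reporting 7 is strictly better here, so truthful reporting is not dominant.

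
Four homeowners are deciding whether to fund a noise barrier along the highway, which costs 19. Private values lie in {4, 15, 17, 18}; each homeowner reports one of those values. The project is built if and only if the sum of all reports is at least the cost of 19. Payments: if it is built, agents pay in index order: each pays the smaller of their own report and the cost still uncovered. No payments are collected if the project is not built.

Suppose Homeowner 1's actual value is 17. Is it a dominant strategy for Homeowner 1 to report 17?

Consider the case where Homeowner 2 reports 4, Homeowner 3 reports 4 and Homeowner 4 reports 4.
Truthful report 17: project built, pays 17, utility 17 - 17 = 0.
Report 15 instead: project built, pays 15, utility 17 - 15 = 2.
Since 2 > 0, reporting 15 is strictly better here, so truthful reporting is not dominant.

No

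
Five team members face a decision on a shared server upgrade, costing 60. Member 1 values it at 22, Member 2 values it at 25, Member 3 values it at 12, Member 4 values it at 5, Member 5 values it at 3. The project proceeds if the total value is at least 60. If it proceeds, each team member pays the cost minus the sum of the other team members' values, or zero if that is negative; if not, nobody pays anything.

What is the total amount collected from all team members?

38

Total value 67 ≥ cost 60, so it is built.
Member 1: others sum to 45; max(0, 60 - 45) = 15.
Member 2: others sum to 42; max(0, 60 - 42) = 18.
Member 3: others sum to 55; max(0, 60 - 55) = 5.
Member 4: others sum to 62; max(0, 60 - 62) = 0.
Member 5: others sum to 64; max(0, 60 - 64) = 0.
Total collected = 15 + 18 + 5 + 0 + 0 = 38.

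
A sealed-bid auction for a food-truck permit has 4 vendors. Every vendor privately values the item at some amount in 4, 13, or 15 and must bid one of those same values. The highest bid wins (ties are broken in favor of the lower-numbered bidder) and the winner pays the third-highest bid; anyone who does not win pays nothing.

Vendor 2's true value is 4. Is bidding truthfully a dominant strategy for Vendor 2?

Yes

Check each profile of the others' bids and compare truth against every alternative bid.
Others bid (4, 13, 13): truth gives 0, best alternative gives -9.
Others bid (4, 4, 4): truth gives 0, best alternative gives 0.
Others bid (4, 4, 13): truth gives 0, best alternative gives 0.
Others bid (4, 4, 15): truth gives 0, best alternative gives 0.
Others bid (4, 13, 4): truth gives 0, best alternative gives 0.
Others bid (4, 13, 15): truth gives 0, best alternative gives 0.
(Remaining 21 profiles checked similarly; truth is weakly best in each.)
In every case the truthful bid is at least as good as any alternative, so it is a dominant strategy.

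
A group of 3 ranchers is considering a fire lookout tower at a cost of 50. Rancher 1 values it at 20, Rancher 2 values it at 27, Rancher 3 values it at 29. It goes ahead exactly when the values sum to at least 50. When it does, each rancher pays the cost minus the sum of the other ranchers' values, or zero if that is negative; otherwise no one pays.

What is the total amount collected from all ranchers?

Total value 76 ≥ cost 50, so it is built.
Rancher 1: others sum to 56; max(0, 50 - 56) = 0.
Rancher 2: others sum to 49; max(0, 50 - 49) = 1.
Rancher 3: others sum to 47; max(0, 50 - 47) = 3.
Total collected = 0 + 1 + 3 = 4.

4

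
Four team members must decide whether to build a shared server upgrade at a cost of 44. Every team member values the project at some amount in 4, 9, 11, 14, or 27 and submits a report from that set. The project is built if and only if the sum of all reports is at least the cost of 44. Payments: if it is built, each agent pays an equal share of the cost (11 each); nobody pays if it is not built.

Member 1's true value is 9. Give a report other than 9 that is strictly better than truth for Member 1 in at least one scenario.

Suppose Member 2 reports 4, Member 3 reports 4 and Member 4 reports 27.
Report 9: project built, pays 11, utility 9 - 11 = -2.
Report 4: project not built, utility 0.
So reporting 4 beats truth here (0 > -2).

4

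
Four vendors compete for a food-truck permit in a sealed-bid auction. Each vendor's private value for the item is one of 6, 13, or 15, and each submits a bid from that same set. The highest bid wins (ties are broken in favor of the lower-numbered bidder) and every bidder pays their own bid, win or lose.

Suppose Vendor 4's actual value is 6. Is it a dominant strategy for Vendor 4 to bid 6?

Yes

Check each profile of the others' bids and compare truth against every alternative bid.
Others bid (6, 6, 15): truth gives -6, best alternative gives -13.
Others bid (6, 13, 15): truth gives -6, best alternative gives -13.
Others bid (6, 15, 6): truth gives -6, best alternative gives -13.
Others bid (6, 15, 13): truth gives -6, best alternative gives -13.
Others bid (6, 15, 15): truth gives -6, best alternative gives -13.
Others bid (13, 6, 15): truth gives -6, best alternative gives -13.
(Remaining 21 profiles checked similarly; truth is weakly best in each.)
In every case the truthful bid is at least as good as any alternative, so it is a dominant strategy.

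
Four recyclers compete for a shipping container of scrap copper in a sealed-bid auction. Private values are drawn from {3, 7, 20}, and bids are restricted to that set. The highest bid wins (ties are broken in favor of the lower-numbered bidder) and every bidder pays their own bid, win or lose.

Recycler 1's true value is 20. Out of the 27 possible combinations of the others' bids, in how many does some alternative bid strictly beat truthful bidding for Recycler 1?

8

Others bid (3, 3, 3): truth gives 0; bid 3 gives 17 > 0. Violating.
Others bid (3, 3, 7): truth gives 0; bid 7 gives 13 > 0. Violating.
Others bid (3, 7, 3): truth gives 0; bid 7 gives 13 > 0. Violating.
Others bid (3, 7, 7): truth gives 0; bid 7 gives 13 > 0. Violating.
Others bid (3, 3, 20): truth gives 0; no alternative beats it.
Others bid (3, 7, 20): truth gives 0; no alternative beats it.
(Checking all 27 profiles: 8 have a profitable deviation, 19 do not.)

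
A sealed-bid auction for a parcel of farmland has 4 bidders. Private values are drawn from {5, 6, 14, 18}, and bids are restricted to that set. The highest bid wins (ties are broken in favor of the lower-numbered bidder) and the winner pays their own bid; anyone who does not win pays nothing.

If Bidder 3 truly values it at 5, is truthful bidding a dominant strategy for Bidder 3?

Check each profile of the others' bids and compare truth against every alternative bid.
Others bid (5, 5, 5): truth gives 0, best alternative gives -1.
Others bid (5, 5, 6): truth gives 0, best alternative gives -1.
Others bid (5, 5, 14): truth gives 0, best alternative gives 0.
Others bid (5, 5, 18): truth gives 0, best alternative gives 0.
Others bid (5, 6, 5): truth gives 0, best alternative gives 0.
Others bid (5, 6, 6): truth gives 0, best alternative gives 0.
(Remaining 58 profiles checked similarly; truth is weakly best in each.)
In every case the truthful bid is at least as good as any alternative, so it is a dominant strategy.

Yes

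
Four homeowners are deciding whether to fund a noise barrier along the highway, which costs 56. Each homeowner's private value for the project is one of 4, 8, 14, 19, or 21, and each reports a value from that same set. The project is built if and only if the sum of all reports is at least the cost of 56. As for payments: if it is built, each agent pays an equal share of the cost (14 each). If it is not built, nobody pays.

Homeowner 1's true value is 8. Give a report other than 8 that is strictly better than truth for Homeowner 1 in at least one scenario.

4

Suppose Homeowner 2 reports 8, Homeowner 3 reports 19 and Homeowner 4 reports 21.
Report 8: project built, pays 14, utility 8 - 14 = -6.
Report 4: project not built, utility 0.
So reporting 4 beats truth here (0 > -6).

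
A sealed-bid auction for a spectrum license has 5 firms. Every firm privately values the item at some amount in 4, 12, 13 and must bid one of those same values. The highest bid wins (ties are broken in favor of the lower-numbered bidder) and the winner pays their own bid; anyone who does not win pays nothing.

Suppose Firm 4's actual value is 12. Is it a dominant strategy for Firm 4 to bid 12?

Check each profile of the others' bids and compare truth against every alternative bid.
Others bid (4, 4, 4, 4): truth gives 0, best alternative gives 0.
Others bid (4, 4, 4, 12): truth gives 0, best alternative gives 0.
Others bid (4, 4, 4, 13): truth gives 0, best alternative gives 0.
Others bid (4, 4, 12, 4): truth gives 0, best alternative gives 0.
Others bid (4, 4, 12, 12): truth gives 0, best alternative gives 0.
Others bid (4, 4, 12, 13): truth gives 0, best alternative gives 0.
(Remaining 75 profiles checked similarly; truth is weakly best in each.)
In every case the truthful bid is at least as good as any alternative, so it is a dominant strategy.

Yes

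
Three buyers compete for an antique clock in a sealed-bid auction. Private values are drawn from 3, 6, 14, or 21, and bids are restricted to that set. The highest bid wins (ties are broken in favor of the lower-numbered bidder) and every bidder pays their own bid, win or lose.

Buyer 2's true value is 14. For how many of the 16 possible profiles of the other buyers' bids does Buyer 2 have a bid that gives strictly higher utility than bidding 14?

12

Others bid (3, 3): truth gives 0; bid 6 gives 8 > 0. Violating.
Others bid (3, 6): truth gives 0; bid 6 gives 8 > 0. Violating.
Others bid (3, 21): truth gives -14; bid 3 gives -3 > -14. Violating.
Others bid (6, 21): truth gives -14; bid 3 gives -3 > -14. Violating.
Others bid (3, 14): truth gives 0; no alternative beats it.
Others bid (6, 3): truth gives 0; no alternative beats it.
(Checking all 16 profiles: 12 have a profitable deviation, 4 do not.)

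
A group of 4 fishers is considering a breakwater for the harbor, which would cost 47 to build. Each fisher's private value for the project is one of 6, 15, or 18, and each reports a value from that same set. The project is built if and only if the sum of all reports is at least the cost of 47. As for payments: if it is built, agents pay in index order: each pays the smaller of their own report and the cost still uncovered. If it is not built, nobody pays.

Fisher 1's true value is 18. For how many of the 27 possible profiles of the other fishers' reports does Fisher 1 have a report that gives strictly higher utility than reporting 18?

20

Others report (6, 15, 15): truth gives 0; report 15 gives 3 > 0. Violating.
Others report (6, 15, 18): truth gives 0; report 15 gives 3 > 0. Violating.
Others report (6, 18, 15): truth gives 0; report 15 gives 3 > 0. Violating.
Others report (6, 18, 18): truth gives 0; report 6 gives 12 > 0. Violating.
Others report (6, 6, 6): truth gives 0; no alternative beats it.
Others report (6, 6, 15): truth gives 0; no alternative beats it.
(Checking all 27 profiles: 20 have a profitable deviation, 7 do not.)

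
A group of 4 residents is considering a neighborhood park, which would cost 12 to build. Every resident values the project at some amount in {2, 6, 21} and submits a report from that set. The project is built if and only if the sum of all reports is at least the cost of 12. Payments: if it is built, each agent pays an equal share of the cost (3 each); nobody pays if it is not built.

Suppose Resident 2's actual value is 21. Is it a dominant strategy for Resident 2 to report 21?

Yes

Check each profile of the others' reports and compare truth against every alternative report.
Others report (2, 2, 2): truth gives 18, best alternative gives 18.
Others report (2, 2, 6): truth gives 18, best alternative gives 18.
Others report (2, 2, 21): truth gives 18, best alternative gives 18.
Others report (2, 6, 2): truth gives 18, best alternative gives 18.
Others report (2, 6, 6): truth gives 18, best alternative gives 18.
Others report (2, 6, 21): truth gives 18, best alternative gives 18.
(Remaining 21 profiles checked similarly; truth is weakly best in each.)
In every case the truthful report is at least as good as any alternative, so it is a dominant strategy.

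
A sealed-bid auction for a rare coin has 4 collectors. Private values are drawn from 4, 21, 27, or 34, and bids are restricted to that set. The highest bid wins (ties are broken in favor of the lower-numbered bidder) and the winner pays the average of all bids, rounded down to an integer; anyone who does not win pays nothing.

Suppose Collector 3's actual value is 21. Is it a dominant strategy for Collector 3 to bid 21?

Consider the case where Collector 1 bids 4, Collector 2 bids 4 and Collector 4 bids 27.
Truthful bid 21: loses, pays 0, utility 0.
Bid 27 instead: wins, pays 15, utility 21 - 15 = 6.
Since 6 > 0, bidding 27 is strictly better here, so truthful bidding is not dominant.

No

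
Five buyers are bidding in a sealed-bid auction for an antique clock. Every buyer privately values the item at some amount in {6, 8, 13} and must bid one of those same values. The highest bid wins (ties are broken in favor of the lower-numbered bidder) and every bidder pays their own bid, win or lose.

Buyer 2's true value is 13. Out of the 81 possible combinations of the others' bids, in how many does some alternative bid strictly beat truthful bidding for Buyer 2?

35

Others bid (6, 6, 6, 6): truth gives 0; bid 8 gives 5 > 0. Violating.
Others bid (6, 6, 6, 8): truth gives 0; bid 8 gives 5 > 0. Violating.
Others bid (6, 6, 8, 6): truth gives 0; bid 8 gives 5 > 0. Violating.
Others bid (6, 6, 8, 8): truth gives 0; bid 8 gives 5 > 0. Violating.
Others bid (6, 6, 6, 13): truth gives 0; no alternative beats it.
Others bid (6, 6, 8, 13): truth gives 0; no alternative beats it.
(Checking all 81 profiles: 35 have a profitable deviation, 46 do not.)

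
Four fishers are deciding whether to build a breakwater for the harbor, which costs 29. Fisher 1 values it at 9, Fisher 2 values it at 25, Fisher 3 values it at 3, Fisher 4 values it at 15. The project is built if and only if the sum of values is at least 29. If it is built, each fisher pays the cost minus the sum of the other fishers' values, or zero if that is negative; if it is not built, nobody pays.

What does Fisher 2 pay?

2

Total value 52 ≥ cost 29, so the project is built.
The other fishers' values sum to 27.
Cost minus that sum is 29 - 27 = 2.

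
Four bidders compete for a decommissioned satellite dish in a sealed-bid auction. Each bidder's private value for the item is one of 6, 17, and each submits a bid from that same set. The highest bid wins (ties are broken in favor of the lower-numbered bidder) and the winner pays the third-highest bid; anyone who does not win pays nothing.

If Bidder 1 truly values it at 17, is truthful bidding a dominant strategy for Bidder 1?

Yes

Check each profile of the others' bids and compare truth against every alternative bid.
Others bid (6, 6, 17): truth gives 11, best alternative gives 0.
Others bid (6, 17, 6): truth gives 11, best alternative gives 0.
Others bid (17, 6, 6): truth gives 11, best alternative gives 0.
Others bid (6, 6, 6): truth gives 11, best alternative gives 11.
Others bid (6, 17, 17): truth gives 0, best alternative gives 0.
Others bid (17, 6, 17): truth gives 0, best alternative gives 0.
(Remaining 2 profiles checked similarly; truth is weakly best in each.)
In every case the truthful bid is at least as good as any alternative, so it is a dominant strategy.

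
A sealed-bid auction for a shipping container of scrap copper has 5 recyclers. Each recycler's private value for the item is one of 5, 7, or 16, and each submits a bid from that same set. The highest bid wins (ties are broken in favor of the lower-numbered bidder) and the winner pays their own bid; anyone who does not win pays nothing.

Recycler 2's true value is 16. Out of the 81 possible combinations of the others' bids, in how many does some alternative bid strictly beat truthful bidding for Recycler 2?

Others bid (5, 5, 5, 5): truth gives 0; bid 7 gives 9 > 0. Violating.
Others bid (5, 5, 5, 7): truth gives 0; bid 7 gives 9 > 0. Violating.
Others bid (5, 5, 7, 5): truth gives 0; bid 7 gives 9 > 0. Violating.
Others bid (5, 5, 7, 7): truth gives 0; bid 7 gives 9 > 0. Violating.
Others bid (5, 5, 5, 16): truth gives 0; no alternative beats it.
Others bid (5, 5, 7, 16): truth gives 0; no alternative beats it.
(Checking all 81 profiles: 8 have a profitable deviation, 73 do not.)

8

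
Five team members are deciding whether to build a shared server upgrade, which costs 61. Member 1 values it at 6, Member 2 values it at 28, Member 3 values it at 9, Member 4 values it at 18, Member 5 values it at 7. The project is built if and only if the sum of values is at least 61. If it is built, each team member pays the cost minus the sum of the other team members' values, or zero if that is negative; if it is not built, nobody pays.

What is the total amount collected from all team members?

Total value 68 ≥ cost 61, so it is built.
Member 1: others sum to 62; max(0, 61 - 62) = 0.
Member 2: others sum to 40; max(0, 61 - 40) = 21.
Member 3: others sum to 59; max(0, 61 - 59) = 2.
Member 4: others sum to 50; max(0, 61 - 50) = 11.
Member 5: others sum to 61; max(0, 61 - 61) = 0.
Total collected = 0 + 21 + 2 + 11 + 0 = 34.

34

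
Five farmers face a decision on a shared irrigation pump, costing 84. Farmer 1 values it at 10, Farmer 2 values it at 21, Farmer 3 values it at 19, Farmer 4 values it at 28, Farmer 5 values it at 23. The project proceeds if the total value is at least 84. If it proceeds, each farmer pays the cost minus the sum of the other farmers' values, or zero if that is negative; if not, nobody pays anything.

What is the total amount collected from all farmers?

23

Total value 101 ≥ cost 84, so it is built.
Farmer 1: others sum to 91; max(0, 84 - 91) = 0.
Farmer 2: others sum to 80; max(0, 84 - 80) = 4.
Farmer 3: others sum to 82; max(0, 84 - 82) = 2.
Farmer 4: others sum to 73; max(0, 84 - 73) = 11.
Farmer 5: others sum to 78; max(0, 84 - 78) = 6.
Total collected = 0 + 4 + 2 + 11 + 6 = 23.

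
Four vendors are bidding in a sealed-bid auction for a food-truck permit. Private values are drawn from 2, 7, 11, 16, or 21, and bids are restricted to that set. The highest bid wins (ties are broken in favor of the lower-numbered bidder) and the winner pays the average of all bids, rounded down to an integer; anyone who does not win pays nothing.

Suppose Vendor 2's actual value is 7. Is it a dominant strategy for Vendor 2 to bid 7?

No

Consider the case where Vendor 1 bids 2, Vendor 3 bids 2 and Vendor 4 bids 11.
Truthful bid 7: loses, pays 0, utility 0.
Bid 11 instead: wins, pays 6, utility 7 - 6 = 1.
Since 1 > 0, bidding 11 is strictly better here, so truthful bidding is not dominant.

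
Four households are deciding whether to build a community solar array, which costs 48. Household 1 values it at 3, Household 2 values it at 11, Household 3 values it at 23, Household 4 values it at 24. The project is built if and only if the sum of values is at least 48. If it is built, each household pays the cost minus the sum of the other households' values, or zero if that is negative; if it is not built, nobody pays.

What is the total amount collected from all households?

Total value 61 ≥ cost 48, so it is built.
Household 1: others sum to 58; max(0, 48 - 58) = 0.
Household 2: others sum to 50; max(0, 48 - 50) = 0.
Household 3: others sum to 38; max(0, 48 - 38) = 10.
Household 4: others sum to 37; max(0, 48 - 37) = 11.
Total collected = 0 + 0 + 10 + 11 = 21.

21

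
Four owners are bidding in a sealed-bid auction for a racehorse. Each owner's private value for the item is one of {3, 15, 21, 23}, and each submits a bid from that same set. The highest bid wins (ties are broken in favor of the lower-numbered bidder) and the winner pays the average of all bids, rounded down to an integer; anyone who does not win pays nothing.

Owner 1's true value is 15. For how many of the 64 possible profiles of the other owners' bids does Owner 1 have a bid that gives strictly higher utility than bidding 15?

Others bid (3, 3, 3): truth gives 9; bid 3 gives 12 > 9. Violating.
Others bid (3, 3, 21): truth gives 0; bid 21 gives 3 > 0. Violating.
Others bid (3, 3, 23): truth gives 0; bid 23 gives 2 > 0. Violating.
Others bid (3, 21, 3): truth gives 0; bid 21 gives 3 > 0. Violating.
Others bid (3, 3, 15): truth gives 6; no alternative beats it.
Others bid (3, 15, 3): truth gives 6; no alternative beats it.
(Checking all 64 profiles: 7 have a profitable deviation, 57 do not.)

7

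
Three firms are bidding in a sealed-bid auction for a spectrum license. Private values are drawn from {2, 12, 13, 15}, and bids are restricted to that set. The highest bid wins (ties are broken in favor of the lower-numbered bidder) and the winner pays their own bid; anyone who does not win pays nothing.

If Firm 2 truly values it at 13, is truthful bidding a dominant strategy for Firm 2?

No

Consider the case where Firm 1 bids 2 and Firm 3 bids 2.
Truthful bid 13: wins, pays 13, utility 13 - 13 = 0.
Bid 12 instead: wins, pays 12, utility 13 - 12 = 1.
Since 1 > 0, bidding 12 is strictly better here, so truthful bidding is not dominant.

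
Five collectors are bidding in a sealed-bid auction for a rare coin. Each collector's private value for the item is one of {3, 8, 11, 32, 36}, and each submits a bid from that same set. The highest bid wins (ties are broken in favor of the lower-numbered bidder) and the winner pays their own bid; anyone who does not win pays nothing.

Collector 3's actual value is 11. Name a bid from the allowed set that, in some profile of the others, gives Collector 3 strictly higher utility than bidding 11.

Suppose Collector 1 bids 3, Collector 2 bids 3, Collector 4 bids 3 and Collector 5 bids 3.
Bid 11: wins, pays 11, utility 11 - 11 = 0.
Bid 8: wins, pays 8, utility 11 - 8 = 3.
So bidding 8 beats truth here (3 > 0).

8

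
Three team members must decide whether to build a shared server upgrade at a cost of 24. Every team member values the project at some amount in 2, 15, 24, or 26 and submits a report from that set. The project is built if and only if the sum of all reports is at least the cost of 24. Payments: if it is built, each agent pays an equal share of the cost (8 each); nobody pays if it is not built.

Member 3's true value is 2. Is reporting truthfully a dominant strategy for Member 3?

Check each profile of the others' reports and compare truth against every alternative report.
Others report (2, 15): truth gives 0, best alternative gives -6.
Others report (15, 2): truth gives 0, best alternative gives -6.
Others report (2, 24): truth gives -6, best alternative gives -6.
Others report (2, 26): truth gives -6, best alternative gives -6.
Others report (15, 15): truth gives -6, best alternative gives -6.
Others report (15, 24): truth gives -6, best alternative gives -6.
(Remaining 10 profiles checked similarly; truth is weakly best in each.)
In every case the truthful report is at least as good as any alternative, so it is a dominant strategy.

Yes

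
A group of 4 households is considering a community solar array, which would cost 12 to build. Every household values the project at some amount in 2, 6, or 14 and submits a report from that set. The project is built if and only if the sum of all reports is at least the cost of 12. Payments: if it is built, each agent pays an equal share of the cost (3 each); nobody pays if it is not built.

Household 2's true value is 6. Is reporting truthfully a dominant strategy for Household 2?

Yes

Check each profile of the others' reports and compare truth against every alternative report.
Others report (2, 2, 2): truth gives 3, best alternative gives 3.
Others report (2, 2, 6): truth gives 3, best alternative gives 3.
Others report (2, 2, 14): truth gives 3, best alternative gives 3.
Others report (2, 6, 2): truth gives 3, best alternative gives 3.
Others report (2, 6, 6): truth gives 3, best alternative gives 3.
Others report (2, 6, 14): truth gives 3, best alternative gives 3.
(Remaining 21 profiles checked similarly; truth is weakly best in each.)
In every case the truthful report is at least as good as any alternative, so it is a dominant strategy.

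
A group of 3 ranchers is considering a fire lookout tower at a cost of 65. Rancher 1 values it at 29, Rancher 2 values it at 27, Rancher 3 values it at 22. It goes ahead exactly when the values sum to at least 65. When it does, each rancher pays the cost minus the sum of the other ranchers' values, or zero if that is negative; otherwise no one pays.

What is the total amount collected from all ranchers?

Total value 78 ≥ cost 65, so it is built.
Rancher 1: others sum to 49; max(0, 65 - 49) = 16.
Rancher 2: others sum to 51; max(0, 65 - 51) = 14.
Rancher 3: others sum to 56; max(0, 65 - 56) = 9.
Total collected = 16 + 14 + 9 = 39.

39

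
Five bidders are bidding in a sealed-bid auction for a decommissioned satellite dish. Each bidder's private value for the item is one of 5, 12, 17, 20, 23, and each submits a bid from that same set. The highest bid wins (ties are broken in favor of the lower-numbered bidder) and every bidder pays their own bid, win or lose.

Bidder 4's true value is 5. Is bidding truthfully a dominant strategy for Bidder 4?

Check each profile of the others' bids and compare truth against every alternative bid.
Others bid (5, 5, 5, 17): truth gives -5, best alternative gives -12.
Others bid (5, 5, 5, 20): truth gives -5, best alternative gives -12.
Others bid (5, 5, 5, 23): truth gives -5, best alternative gives -12.
Others bid (5, 5, 12, 5): truth gives -5, best alternative gives -12.
Others bid (5, 5, 12, 12): truth gives -5, best alternative gives -12.
Others bid (5, 5, 12, 17): truth gives -5, best alternative gives -12.
(Remaining 619 profiles checked similarly; truth is weakly best in each.)
In every case the truthful bid is at least as good as any alternative, so it is a dominant strategy.

Yes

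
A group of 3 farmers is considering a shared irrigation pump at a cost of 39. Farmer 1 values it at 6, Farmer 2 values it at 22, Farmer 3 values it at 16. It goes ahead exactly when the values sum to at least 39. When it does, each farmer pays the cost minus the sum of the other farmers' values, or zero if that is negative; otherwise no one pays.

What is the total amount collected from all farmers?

29

Total value 44 ≥ cost 39, so it is built.
Farmer 1: others sum to 38; max(0, 39 - 38) = 1.
Farmer 2: others sum to 22; max(0, 39 - 22) = 17.
Farmer 3: others sum to 28; max(0, 39 - 28) = 11.
Total collected = 1 + 17 + 11 = 29.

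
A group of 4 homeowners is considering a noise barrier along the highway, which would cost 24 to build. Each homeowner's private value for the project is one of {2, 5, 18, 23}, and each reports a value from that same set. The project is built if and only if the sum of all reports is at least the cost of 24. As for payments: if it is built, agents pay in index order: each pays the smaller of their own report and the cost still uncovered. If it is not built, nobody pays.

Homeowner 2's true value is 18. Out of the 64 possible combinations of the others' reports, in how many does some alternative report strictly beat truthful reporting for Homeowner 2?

40

Others report (2, 2, 18): truth gives 0; report 2 gives 16 > 0. Violating.
Others report (2, 2, 23): truth gives 0; report 2 gives 16 > 0. Violating.
Others report (2, 5, 18): truth gives 0; report 2 gives 16 > 0. Violating.
Others report (2, 5, 23): truth gives 0; report 2 gives 16 > 0. Violating.
Others report (2, 2, 2): truth gives 0; no alternative beats it.
Others report (2, 2, 5): truth gives 0; no alternative beats it.
(Checking all 64 profiles: 40 have a profitable deviation, 24 do not.)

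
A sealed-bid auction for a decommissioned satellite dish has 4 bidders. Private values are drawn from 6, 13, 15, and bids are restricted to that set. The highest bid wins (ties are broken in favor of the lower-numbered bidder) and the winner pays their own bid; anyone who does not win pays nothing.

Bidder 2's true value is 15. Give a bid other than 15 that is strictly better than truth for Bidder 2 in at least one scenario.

Suppose Bidder 1 bids 6, Bidder 3 bids 6 and Bidder 4 bids 6.
Bid 15: wins, pays 15, utility 15 - 15 = 0.
Bid 13: wins, pays 13, utility 15 - 13 = 2.
So bidding 13 beats truth here (2 > 0).

13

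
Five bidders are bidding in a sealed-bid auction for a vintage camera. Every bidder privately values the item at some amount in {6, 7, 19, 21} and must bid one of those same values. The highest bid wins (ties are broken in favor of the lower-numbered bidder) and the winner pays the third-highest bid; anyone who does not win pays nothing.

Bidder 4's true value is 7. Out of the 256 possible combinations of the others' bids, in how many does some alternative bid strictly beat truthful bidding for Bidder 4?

8

Others bid (6, 6, 6, 19): truth gives 0; bid 19 gives 1 > 0. Violating.
Others bid (6, 6, 6, 21): truth gives 0; bid 21 gives 1 > 0. Violating.
Others bid (6, 6, 7, 6): truth gives 0; bid 19 gives 1 > 0. Violating.
Others bid (6, 6, 19, 6): truth gives 0; bid 21 gives 1 > 0. Violating.
Others bid (6, 6, 6, 6): truth gives 1; no alternative beats it.
Others bid (6, 6, 6, 7): truth gives 1; no alternative beats it.
(Checking all 256 profiles: 8 have a profitable deviation, 248 do not.)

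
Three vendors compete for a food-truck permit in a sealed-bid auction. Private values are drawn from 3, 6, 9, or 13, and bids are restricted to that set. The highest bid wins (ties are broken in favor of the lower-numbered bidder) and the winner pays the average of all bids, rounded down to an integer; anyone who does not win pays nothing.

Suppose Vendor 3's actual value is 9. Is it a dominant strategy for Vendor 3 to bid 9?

Consider the case where Vendor 1 bids 3 and Vendor 2 bids 3.
Truthful bid 9: wins, pays 5, utility 9 - 5 = 4.
Bid 6 instead: wins, pays 4, utility 9 - 4 = 5.
Since 5 > 4, bidding 6 is strictly better here, so truthful bidding is not dominant.

No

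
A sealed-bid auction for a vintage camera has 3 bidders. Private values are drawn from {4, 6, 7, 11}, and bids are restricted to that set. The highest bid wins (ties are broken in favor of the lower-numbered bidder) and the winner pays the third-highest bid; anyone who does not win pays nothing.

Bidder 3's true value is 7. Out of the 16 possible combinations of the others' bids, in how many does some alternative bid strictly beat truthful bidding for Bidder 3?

4

Others bid (4, 7): truth gives 0; bid 11 gives 3 > 0. Violating.
Others bid (6, 7): truth gives 0; bid 11 gives 1 > 0. Violating.
Others bid (7, 4): truth gives 0; bid 11 gives 3 > 0. Violating.
Others bid (7, 6): truth gives 0; bid 11 gives 1 > 0. Violating.
Others bid (4, 4): truth gives 3; no alternative beats it.
Others bid (4, 6): truth gives 3; no alternative beats it.
(Checking all 16 profiles: 4 have a profitable deviation, 12 do not.)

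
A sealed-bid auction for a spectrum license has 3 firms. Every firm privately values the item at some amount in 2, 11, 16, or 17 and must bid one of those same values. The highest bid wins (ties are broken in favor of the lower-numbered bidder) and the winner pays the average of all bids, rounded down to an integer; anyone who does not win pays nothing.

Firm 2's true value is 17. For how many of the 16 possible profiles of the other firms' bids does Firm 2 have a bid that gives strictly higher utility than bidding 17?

Others bid (2, 2): truth gives 10; bid 11 gives 12 > 10. Violating.
Others bid (2, 11): truth gives 7; bid 11 gives 9 > 7. Violating.
Others bid (11, 2): truth gives 7; bid 16 gives 8 > 7. Violating.
Others bid (11, 11): truth gives 4; bid 16 gives 5 > 4. Violating.
Others bid (2, 16): truth gives 6; no alternative beats it.
Others bid (2, 17): truth gives 5; no alternative beats it.
(Checking all 16 profiles: 4 have a profitable deviation, 12 do not.)

4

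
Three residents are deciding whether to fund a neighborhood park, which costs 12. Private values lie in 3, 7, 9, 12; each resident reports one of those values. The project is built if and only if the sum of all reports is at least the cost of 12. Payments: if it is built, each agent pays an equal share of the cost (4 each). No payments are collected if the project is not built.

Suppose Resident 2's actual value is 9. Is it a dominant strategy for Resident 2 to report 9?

Check each profile of the others' reports and compare truth against every alternative report.
Others report (3, 3): truth gives 5, best alternative gives 5.
Others report (3, 7): truth gives 5, best alternative gives 5.
Others report (3, 9): truth gives 5, best alternative gives 5.
Others report (3, 12): truth gives 5, best alternative gives 5.
Others report (7, 3): truth gives 5, best alternative gives 5.
Others report (7, 7): truth gives 5, best alternative gives 5.
(Remaining 10 profiles checked similarly; truth is weakly best in each.)
In every case the truthful report is at least as good as any alternative, so it is a dominant strategy.

Yes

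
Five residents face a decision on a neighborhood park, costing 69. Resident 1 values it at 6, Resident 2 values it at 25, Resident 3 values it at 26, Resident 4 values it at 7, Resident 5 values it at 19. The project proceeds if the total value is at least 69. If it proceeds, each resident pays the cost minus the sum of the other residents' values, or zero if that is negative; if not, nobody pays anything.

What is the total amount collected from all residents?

28

Total value 83 ≥ cost 69, so it is built.
Resident 1: others sum to 77; max(0, 69 - 77) = 0.
Resident 2: others sum to 58; max(0, 69 - 58) = 11.
Resident 3: others sum to 57; max(0, 69 - 57) = 12.
Resident 4: others sum to 76; max(0, 69 - 76) = 0.
Resident 5: others sum to 64; max(0, 69 - 64) = 5.
Total collected = 0 + 11 + 12 + 0 + 5 = 28.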